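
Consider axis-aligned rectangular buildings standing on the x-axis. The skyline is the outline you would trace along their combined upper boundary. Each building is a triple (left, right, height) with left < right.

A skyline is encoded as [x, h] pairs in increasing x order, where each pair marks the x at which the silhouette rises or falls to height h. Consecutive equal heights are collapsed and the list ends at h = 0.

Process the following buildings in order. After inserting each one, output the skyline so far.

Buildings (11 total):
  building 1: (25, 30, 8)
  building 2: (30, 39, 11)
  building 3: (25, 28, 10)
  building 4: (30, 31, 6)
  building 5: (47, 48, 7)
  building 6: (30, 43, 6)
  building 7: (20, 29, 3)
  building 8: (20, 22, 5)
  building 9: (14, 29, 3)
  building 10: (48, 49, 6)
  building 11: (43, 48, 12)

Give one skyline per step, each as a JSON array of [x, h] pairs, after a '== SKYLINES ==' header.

== SKYLINES ==
[[25,8],[30,0]]
[[25,8],[30,11],[39,0]]
[[25,10],[28,8],[30,11],[39,0]]
[[25,10],[28,8],[30,11],[39,0]]
[[25,10],[28,8],[30,11],[39,0],[47,7],[48,0]]
[[25,10],[28,8],[30,11],[39,6],[43,0],[47,7],[48,0]]
[[20,3],[25,10],[28,8],[30,11],[39,6],[43,0],[47,7],[48,0]]
[[20,5],[22,3],[25,10],[28,8],[30,11],[39,6],[43,0],[47,7],[48,0]]
[[14,3],[20,5],[22,3],[25,10],[28,8],[30,11],[39,6],[43,0],[47,7],[48,0]]
[[14,3],[20,5],[22,3],[25,10],[28,8],[30,11],[39,6],[43,0],[47,7],[48,6],[49,0]]
[[14,3],[20,5],[22,3],[25,10],[28,8],[30,11],[39,6],[43,12],[48,6],[49,0]]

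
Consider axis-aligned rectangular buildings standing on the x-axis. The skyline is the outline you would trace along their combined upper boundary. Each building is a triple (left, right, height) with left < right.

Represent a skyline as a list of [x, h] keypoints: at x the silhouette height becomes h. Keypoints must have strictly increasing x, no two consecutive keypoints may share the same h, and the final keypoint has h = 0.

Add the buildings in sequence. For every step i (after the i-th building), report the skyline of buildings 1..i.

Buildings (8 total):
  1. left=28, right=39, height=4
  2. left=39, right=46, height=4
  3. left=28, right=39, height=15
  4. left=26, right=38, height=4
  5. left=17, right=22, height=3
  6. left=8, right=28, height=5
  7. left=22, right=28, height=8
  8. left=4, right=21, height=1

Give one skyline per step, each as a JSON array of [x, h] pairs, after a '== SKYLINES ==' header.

== SKYLINES ==
[[28,4],[39,0]]
[[28,4],[46,0]]
[[28,15],[39,4],[46,0]]
[[26,4],[28,15],[39,4],[46,0]]
[[17,3],[22,0],[26,4],[28,15],[39,4],[46,0]]
[[8,5],[28,15],[39,4],[46,0]]
[[8,5],[22,8],[28,15],[39,4],[46,0]]
[[4,1],[8,5],[22,8],[28,15],[39,4],[46,0]]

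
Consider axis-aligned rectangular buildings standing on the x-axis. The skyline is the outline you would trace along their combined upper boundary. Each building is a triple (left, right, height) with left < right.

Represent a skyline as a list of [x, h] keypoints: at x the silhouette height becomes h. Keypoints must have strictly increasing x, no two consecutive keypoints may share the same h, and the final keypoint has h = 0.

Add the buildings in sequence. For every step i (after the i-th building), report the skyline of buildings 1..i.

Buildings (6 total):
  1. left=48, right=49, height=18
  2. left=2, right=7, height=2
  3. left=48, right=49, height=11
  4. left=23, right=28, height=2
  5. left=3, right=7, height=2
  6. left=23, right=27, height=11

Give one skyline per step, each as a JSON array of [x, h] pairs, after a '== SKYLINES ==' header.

== SKYLINES ==
[[48,18],[49,0]]
[[2,2],[7,0],[48,18],[49,0]]
[[2,2],[7,0],[48,18],[49,0]]
[[2,2],[7,0],[23,2],[28,0],[48,18],[49,0]]
[[2,2],[7,0],[23,2],[28,0],[48,18],[49,0]]
[[2,2],[7,0],[23,11],[27,2],[28,0],[48,18],[49,0]]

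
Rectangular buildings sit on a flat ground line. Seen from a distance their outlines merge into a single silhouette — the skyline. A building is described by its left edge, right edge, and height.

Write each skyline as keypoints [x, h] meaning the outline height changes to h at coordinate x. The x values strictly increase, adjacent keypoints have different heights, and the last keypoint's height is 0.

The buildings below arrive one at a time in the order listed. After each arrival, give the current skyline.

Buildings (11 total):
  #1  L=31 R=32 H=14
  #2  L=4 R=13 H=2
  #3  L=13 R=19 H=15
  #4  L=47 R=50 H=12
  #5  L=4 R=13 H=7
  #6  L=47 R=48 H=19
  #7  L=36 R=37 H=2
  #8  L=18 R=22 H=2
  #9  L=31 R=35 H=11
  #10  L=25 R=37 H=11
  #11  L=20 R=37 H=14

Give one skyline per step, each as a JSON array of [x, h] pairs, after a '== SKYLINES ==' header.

== SKYLINES ==
[[31,14],[32,0]]
[[4,2],[13,0],[31,14],[32,0]]
[[4,2],[13,15],[19,0],[31,14],[32,0]]
[[4,2],[13,15],[19,0],[31,14],[32,0],[47,12],[50,0]]
[[4,7],[13,15],[19,0],[31,14],[32,0],[47,12],[50,0]]
[[4,7],[13,15],[19,0],[31,14],[32,0],[47,19],[48,12],[50,0]]
[[4,7],[13,15],[19,0],[31,14],[32,0],[36,2],[37,0],[47,19],[48,12],[50,0]]
[[4,7],[13,15],[19,2],[22,0],[31,14],[32,0],[36,2],[37,0],[47,19],[48,12],[50,0]]
[[4,7],[13,15],[19,2],[22,0],[31,14],[32,11],[35,0],[36,2],[37,0],[47,19],[48,12],[50,0]]
[[4,7],[13,15],[19,2],[22,0],[25,11],[31,14],[32,11],[37,0],[47,19],[48,12],[50,0]]
[[4,7],[13,15],[19,2],[20,14],[37,0],[47,19],[48,12],[50,0]]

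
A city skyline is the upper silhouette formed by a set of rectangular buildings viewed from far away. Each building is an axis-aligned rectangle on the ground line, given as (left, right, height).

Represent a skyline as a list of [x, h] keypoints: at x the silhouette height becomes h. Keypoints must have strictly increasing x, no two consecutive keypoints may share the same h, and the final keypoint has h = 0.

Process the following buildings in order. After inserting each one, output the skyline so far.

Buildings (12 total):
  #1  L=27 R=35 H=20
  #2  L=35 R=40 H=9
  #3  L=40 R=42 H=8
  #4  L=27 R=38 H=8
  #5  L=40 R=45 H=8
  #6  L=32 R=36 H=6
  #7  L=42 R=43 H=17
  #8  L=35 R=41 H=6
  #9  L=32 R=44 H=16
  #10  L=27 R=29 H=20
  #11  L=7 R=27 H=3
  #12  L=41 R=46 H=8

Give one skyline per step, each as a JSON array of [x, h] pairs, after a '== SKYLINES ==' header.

== SKYLINES ==
[[27,20],[35,0]]
[[27,20],[35,9],[40,0]]
[[27,20],[35,9],[40,8],[42,0]]
[[27,20],[35,9],[40,8],[42,0]]
[[27,20],[35,9],[40,8],[45,0]]
[[27,20],[35,9],[40,8],[45,0]]
[[27,20],[35,9],[40,8],[42,17],[43,8],[45,0]]
[[27,20],[35,9],[40,8],[42,17],[43,8],[45,0]]
[[27,20],[35,16],[42,17],[43,16],[44,8],[45,0]]
[[27,20],[35,16],[42,17],[43,16],[44,8],[45,0]]
[[7,3],[27,20],[35,16],[42,17],[43,16],[44,8],[45,0]]
[[7,3],[27,20],[35,16],[42,17],[43,16],[44,8],[46,0]]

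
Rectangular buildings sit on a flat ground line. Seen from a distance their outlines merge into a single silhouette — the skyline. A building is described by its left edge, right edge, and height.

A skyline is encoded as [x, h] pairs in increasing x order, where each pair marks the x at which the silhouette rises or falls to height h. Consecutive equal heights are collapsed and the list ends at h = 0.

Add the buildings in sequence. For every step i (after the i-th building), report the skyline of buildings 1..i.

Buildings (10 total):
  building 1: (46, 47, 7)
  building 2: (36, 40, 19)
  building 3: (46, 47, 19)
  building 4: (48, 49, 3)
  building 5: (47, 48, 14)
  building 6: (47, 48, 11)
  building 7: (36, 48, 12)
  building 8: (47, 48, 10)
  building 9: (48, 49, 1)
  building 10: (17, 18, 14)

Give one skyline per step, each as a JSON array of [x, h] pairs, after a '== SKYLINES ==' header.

== SKYLINES ==
[[46,7],[47,0]]
[[36,19],[40,0],[46,7],[47,0]]
[[36,19],[40,0],[46,19],[47,0]]
[[36,19],[40,0],[46,19],[47,0],[48,3],[49,0]]
[[36,19],[40,0],[46,19],[47,14],[48,3],[49,0]]
[[36,19],[40,0],[46,19],[47,14],[48,3],[49,0]]
[[36,19],[40,12],[46,19],[47,14],[48,3],[49,0]]
[[36,19],[40,12],[46,19],[47,14],[48,3],[49,0]]
[[36,19],[40,12],[46,19],[47,14],[48,3],[49,0]]
[[17,14],[18,0],[36,19],[40,12],[46,19],[47,14],[48,3],[49,0]]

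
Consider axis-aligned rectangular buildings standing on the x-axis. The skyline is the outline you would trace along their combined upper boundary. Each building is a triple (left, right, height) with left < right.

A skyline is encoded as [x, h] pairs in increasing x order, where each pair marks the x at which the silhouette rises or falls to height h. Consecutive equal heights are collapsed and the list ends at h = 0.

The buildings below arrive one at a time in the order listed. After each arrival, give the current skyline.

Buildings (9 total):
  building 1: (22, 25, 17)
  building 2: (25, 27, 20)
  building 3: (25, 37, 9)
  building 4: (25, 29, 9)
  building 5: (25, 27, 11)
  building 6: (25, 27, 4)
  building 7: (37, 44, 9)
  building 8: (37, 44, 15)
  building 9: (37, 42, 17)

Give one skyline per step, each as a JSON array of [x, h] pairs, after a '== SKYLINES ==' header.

== SKYLINES ==
[[22,17],[25,0]]
[[22,17],[25,20],[27,0]]
[[22,17],[25,20],[27,9],[37,0]]
[[22,17],[25,20],[27,9],[37,0]]
[[22,17],[25,20],[27,9],[37,0]]
[[22,17],[25,20],[27,9],[37,0]]
[[22,17],[25,20],[27,9],[44,0]]
[[22,17],[25,20],[27,9],[37,15],[44,0]]
[[22,17],[25,20],[27,9],[37,17],[42,15],[44,0]]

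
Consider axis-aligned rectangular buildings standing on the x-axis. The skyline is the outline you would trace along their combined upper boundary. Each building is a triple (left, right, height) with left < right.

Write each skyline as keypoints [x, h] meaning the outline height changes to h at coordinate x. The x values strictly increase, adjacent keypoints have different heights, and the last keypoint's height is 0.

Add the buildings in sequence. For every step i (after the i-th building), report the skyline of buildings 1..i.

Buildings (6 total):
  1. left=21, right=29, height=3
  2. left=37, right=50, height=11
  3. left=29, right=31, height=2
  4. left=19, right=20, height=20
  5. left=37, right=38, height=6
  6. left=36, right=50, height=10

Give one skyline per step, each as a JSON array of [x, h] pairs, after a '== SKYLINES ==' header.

== SKYLINES ==
[[21,3],[29,0]]
[[21,3],[29,0],[37,11],[50,0]]
[[21,3],[29,2],[31,0],[37,11],[50,0]]
[[19,20],[20,0],[21,3],[29,2],[31,0],[37,11],[50,0]]
[[19,20],[20,0],[21,3],[29,2],[31,0],[37,11],[50,0]]
[[19,20],[20,0],[21,3],[29,2],[31,0],[36,10],[37,11],[50,0]]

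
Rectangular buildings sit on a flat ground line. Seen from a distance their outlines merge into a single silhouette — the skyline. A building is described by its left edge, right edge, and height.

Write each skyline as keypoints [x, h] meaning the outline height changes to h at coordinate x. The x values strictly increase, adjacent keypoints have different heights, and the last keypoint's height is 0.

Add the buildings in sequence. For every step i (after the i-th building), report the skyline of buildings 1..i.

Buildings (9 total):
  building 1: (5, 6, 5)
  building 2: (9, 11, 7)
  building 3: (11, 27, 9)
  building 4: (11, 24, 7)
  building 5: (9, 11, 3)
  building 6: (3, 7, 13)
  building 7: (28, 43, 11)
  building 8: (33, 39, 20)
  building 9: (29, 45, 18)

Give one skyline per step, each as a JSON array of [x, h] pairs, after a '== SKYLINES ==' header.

== SKYLINES ==
[[5,5],[6,0]]
[[5,5],[6,0],[9,7],[11,0]]
[[5,5],[6,0],[9,7],[11,9],[27,0]]
[[5,5],[6,0],[9,7],[11,9],[27,0]]
[[5,5],[6,0],[9,7],[11,9],[27,0]]
[[3,13],[7,0],[9,7],[11,9],[27,0]]
[[3,13],[7,0],[9,7],[11,9],[27,0],[28,11],[43,0]]
[[3,13],[7,0],[9,7],[11,9],[27,0],[28,11],[33,20],[39,11],[43,0]]
[[3,13],[7,0],[9,7],[11,9],[27,0],[28,11],[29,18],[33,20],[39,18],[45,0]]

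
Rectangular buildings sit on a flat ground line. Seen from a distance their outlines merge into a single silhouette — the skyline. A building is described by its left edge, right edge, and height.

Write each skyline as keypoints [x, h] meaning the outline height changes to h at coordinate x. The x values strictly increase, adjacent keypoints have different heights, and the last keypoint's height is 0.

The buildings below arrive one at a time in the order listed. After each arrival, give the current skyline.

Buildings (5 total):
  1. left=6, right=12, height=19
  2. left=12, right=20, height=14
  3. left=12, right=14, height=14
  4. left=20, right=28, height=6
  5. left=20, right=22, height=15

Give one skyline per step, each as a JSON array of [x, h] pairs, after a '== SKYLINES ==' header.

== SKYLINES ==
[[6,19],[12,0]]
[[6,19],[12,14],[20,0]]
[[6,19],[12,14],[20,0]]
[[6,19],[12,14],[20,6],[28,0]]
[[6,19],[12,14],[20,15],[22,6],[28,0]]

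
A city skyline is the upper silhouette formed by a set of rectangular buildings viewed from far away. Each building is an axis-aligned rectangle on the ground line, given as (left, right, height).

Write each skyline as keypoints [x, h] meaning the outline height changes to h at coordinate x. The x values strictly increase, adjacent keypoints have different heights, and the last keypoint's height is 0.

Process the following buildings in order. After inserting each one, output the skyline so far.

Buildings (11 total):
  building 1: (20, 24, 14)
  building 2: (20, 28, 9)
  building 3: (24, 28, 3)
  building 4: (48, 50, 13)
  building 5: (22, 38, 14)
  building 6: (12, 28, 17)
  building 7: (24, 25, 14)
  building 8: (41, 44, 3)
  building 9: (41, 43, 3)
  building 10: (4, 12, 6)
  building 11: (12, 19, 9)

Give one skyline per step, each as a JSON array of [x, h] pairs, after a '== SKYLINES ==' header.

== SKYLINES ==
[[20,14],[24,0]]
[[20,14],[24,9],[28,0]]
[[20,14],[24,9],[28,0]]
[[20,14],[24,9],[28,0],[48,13],[50,0]]
[[20,14],[38,0],[48,13],[50,0]]
[[12,17],[28,14],[38,0],[48,13],[50,0]]
[[12,17],[28,14],[38,0],[48,13],[50,0]]
[[12,17],[28,14],[38,0],[41,3],[44,0],[48,13],[50,0]]
[[12,17],[28,14],[38,0],[41,3],[44,0],[48,13],[50,0]]
[[4,6],[12,17],[28,14],[38,0],[41,3],[44,0],[48,13],[50,0]]
[[4,6],[12,17],[28,14],[38,0],[41,3],[44,0],[48,13],[50,0]]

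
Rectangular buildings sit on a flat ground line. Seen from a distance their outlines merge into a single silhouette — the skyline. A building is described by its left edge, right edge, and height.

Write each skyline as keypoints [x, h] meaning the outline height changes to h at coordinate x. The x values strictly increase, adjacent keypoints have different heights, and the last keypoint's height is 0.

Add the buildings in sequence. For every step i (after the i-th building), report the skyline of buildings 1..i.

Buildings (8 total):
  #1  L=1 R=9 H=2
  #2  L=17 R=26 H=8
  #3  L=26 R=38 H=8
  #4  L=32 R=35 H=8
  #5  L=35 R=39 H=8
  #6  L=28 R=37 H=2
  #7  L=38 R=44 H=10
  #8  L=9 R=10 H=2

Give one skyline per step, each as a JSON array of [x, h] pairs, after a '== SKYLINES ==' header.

== SKYLINES ==
[[1,2],[9,0]]
[[1,2],[9,0],[17,8],[26,0]]
[[1,2],[9,0],[17,8],[38,0]]
[[1,2],[9,0],[17,8],[38,0]]
[[1,2],[9,0],[17,8],[39,0]]
[[1,2],[9,0],[17,8],[39,0]]
[[1,2],[9,0],[17,8],[38,10],[44,0]]
[[1,2],[10,0],[17,8],[38,10],[44,0]]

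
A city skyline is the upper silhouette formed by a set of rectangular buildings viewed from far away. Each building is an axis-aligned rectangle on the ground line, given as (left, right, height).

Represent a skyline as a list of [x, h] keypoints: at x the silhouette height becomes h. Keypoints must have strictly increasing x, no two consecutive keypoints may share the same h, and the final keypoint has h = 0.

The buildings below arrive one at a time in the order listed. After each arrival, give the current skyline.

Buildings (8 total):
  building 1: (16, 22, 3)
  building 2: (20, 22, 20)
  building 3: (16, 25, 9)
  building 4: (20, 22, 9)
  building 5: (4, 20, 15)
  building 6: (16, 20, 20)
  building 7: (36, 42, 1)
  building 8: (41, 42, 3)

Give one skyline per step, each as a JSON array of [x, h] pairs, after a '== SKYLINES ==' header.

== SKYLINES ==
[[16,3],[22,0]]
[[16,3],[20,20],[22,0]]
[[16,9],[20,20],[22,9],[25,0]]
[[16,9],[20,20],[22,9],[25,0]]
[[4,15],[20,20],[22,9],[25,0]]
[[4,15],[16,20],[22,9],[25,0]]
[[4,15],[16,20],[22,9],[25,0],[36,1],[42,0]]
[[4,15],[16,20],[22,9],[25,0],[36,1],[41,3],[42,0]]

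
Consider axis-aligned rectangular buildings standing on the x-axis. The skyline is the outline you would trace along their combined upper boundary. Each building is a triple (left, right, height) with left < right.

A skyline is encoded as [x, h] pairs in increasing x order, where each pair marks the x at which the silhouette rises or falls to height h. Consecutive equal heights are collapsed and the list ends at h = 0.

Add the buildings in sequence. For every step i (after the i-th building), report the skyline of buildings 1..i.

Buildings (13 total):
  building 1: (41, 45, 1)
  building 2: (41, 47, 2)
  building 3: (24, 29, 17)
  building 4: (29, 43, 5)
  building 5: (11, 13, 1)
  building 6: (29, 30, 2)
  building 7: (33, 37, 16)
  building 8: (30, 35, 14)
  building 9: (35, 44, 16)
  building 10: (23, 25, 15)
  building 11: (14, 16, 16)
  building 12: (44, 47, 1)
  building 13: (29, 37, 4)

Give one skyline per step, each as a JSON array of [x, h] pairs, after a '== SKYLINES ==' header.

== SKYLINES ==
[[41,1],[45,0]]
[[41,2],[47,0]]
[[24,17],[29,0],[41,2],[47,0]]
[[24,17],[29,5],[43,2],[47,0]]
[[11,1],[13,0],[24,17],[29,5],[43,2],[47,0]]
[[11,1],[13,0],[24,17],[29,5],[43,2],[47,0]]
[[11,1],[13,0],[24,17],[29,5],[33,16],[37,5],[43,2],[47,0]]
[[11,1],[13,0],[24,17],[29,5],[30,14],[33,16],[37,5],[43,2],[47,0]]
[[11,1],[13,0],[24,17],[29,5],[30,14],[33,16],[44,2],[47,0]]
[[11,1],[13,0],[23,15],[24,17],[29,5],[30,14],[33,16],[44,2],[47,0]]
[[11,1],[13,0],[14,16],[16,0],[23,15],[24,17],[29,5],[30,14],[33,16],[44,2],[47,0]]
[[11,1],[13,0],[14,16],[16,0],[23,15],[24,17],[29,5],[30,14],[33,16],[44,2],[47,0]]
[[11,1],[13,0],[14,16],[16,0],[23,15],[24,17],[29,5],[30,14],[33,16],[44,2],[47,0]]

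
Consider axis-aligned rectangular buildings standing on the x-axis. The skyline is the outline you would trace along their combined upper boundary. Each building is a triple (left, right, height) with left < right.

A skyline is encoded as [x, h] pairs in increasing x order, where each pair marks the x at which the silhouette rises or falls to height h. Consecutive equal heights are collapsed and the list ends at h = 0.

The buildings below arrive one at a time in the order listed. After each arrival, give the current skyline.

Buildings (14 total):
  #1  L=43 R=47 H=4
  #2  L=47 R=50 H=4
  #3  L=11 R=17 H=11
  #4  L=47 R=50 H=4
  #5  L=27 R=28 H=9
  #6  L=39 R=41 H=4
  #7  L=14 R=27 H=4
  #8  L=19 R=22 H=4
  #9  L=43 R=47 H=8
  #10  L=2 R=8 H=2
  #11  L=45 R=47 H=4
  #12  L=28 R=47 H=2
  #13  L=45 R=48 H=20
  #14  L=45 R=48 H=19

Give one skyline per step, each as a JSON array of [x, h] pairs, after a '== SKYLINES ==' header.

== SKYLINES ==
[[43,4],[47,0]]
[[43,4],[50,0]]
[[11,11],[17,0],[43,4],[50,0]]
[[11,11],[17,0],[43,4],[50,0]]
[[11,11],[17,0],[27,9],[28,0],[43,4],[50,0]]
[[11,11],[17,0],[27,9],[28,0],[39,4],[41,0],[43,4],[50,0]]
[[11,11],[17,4],[27,9],[28,0],[39,4],[41,0],[43,4],[50,0]]
[[11,11],[17,4],[27,9],[28,0],[39,4],[41,0],[43,4],[50,0]]
[[11,11],[17,4],[27,9],[28,0],[39,4],[41,0],[43,8],[47,4],[50,0]]
[[2,2],[8,0],[11,11],[17,4],[27,9],[28,0],[39,4],[41,0],[43,8],[47,4],[50,0]]
[[2,2],[8,0],[11,11],[17,4],[27,9],[28,0],[39,4],[41,0],[43,8],[47,4],[50,0]]
[[2,2],[8,0],[11,11],[17,4],[27,9],[28,2],[39,4],[41,2],[43,8],[47,4],[50,0]]
[[2,2],[8,0],[11,11],[17,4],[27,9],[28,2],[39,4],[41,2],[43,8],[45,20],[48,4],[50,0]]
[[2,2],[8,0],[11,11],[17,4],[27,9],[28,2],[39,4],[41,2],[43,8],[45,20],[48,4],[50,0]]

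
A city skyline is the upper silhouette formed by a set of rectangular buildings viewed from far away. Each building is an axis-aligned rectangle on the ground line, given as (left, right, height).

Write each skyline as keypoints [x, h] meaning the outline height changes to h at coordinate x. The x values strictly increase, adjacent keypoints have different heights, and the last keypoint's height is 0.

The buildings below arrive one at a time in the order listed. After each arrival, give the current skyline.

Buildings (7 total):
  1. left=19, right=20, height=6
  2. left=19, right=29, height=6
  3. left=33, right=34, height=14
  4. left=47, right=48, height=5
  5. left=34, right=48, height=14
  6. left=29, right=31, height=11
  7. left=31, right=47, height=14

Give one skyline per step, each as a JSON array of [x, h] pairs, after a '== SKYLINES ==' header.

== SKYLINES ==
[[19,6],[20,0]]
[[19,6],[29,0]]
[[19,6],[29,0],[33,14],[34,0]]
[[19,6],[29,0],[33,14],[34,0],[47,5],[48,0]]
[[19,6],[29,0],[33,14],[48,0]]
[[19,6],[29,11],[31,0],[33,14],[48,0]]
[[19,6],[29,11],[31,14],[48,0]]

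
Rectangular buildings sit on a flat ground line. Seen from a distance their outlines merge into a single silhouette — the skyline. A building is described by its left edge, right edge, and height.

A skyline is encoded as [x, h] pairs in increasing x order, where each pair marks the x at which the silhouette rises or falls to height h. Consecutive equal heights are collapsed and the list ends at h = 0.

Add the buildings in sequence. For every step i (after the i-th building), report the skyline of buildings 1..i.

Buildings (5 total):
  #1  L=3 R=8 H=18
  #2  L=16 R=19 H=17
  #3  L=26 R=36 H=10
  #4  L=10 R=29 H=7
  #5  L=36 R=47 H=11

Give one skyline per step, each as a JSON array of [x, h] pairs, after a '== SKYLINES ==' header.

== SKYLINES ==
[[3,18],[8,0]]
[[3,18],[8,0],[16,17],[19,0]]
[[3,18],[8,0],[16,17],[19,0],[26,10],[36,0]]
[[3,18],[8,0],[10,7],[16,17],[19,7],[26,10],[36,0]]
[[3,18],[8,0],[10,7],[16,17],[19,7],[26,10],[36,11],[47,0]]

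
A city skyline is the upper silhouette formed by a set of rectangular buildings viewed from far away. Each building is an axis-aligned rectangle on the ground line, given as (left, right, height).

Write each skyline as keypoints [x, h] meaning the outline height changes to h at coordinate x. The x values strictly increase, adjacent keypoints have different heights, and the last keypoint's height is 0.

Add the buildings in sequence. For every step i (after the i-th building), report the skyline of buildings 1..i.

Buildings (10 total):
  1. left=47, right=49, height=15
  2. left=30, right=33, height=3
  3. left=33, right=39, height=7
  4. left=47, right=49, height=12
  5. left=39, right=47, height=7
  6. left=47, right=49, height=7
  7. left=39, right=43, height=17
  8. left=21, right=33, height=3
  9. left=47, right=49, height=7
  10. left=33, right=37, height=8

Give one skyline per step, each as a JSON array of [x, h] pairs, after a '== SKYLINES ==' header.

== SKYLINES ==
[[47,15],[49,0]]
[[30,3],[33,0],[47,15],[49,0]]
[[30,3],[33,7],[39,0],[47,15],[49,0]]
[[30,3],[33,7],[39,0],[47,15],[49,0]]
[[30,3],[33,7],[47,15],[49,0]]
[[30,3],[33,7],[47,15],[49,0]]
[[30,3],[33,7],[39,17],[43,7],[47,15],[49,0]]
[[21,3],[33,7],[39,17],[43,7],[47,15],[49,0]]
[[21,3],[33,7],[39,17],[43,7],[47,15],[49,0]]
[[21,3],[33,8],[37,7],[39,17],[43,7],[47,15],[49,0]]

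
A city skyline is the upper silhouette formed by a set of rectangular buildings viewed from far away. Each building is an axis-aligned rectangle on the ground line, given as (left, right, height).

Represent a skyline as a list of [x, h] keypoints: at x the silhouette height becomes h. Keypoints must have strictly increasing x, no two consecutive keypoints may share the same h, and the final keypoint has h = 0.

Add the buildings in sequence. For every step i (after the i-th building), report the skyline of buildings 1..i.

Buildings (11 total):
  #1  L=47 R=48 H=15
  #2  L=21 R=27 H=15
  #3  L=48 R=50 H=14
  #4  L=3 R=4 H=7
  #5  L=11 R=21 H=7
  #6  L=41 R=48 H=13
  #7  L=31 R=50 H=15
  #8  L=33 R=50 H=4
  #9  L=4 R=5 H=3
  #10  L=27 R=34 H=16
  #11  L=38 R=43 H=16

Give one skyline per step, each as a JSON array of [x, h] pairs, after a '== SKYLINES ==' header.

== SKYLINES ==
[[47,15],[48,0]]
[[21,15],[27,0],[47,15],[48,0]]
[[21,15],[27,0],[47,15],[48,14],[50,0]]
[[3,7],[4,0],[21,15],[27,0],[47,15],[48,14],[50,0]]
[[3,7],[4,0],[11,7],[21,15],[27,0],[47,15],[48,14],[50,0]]
[[3,7],[4,0],[11,7],[21,15],[27,0],[41,13],[47,15],[48,14],[50,0]]
[[3,7],[4,0],[11,7],[21,15],[27,0],[31,15],[50,0]]
[[3,7],[4,0],[11,7],[21,15],[27,0],[31,15],[50,0]]
[[3,7],[4,3],[5,0],[11,7],[21,15],[27,0],[31,15],[50,0]]
[[3,7],[4,3],[5,0],[11,7],[21,15],[27,16],[34,15],[50,0]]
[[3,7],[4,3],[5,0],[11,7],[21,15],[27,16],[34,15],[38,16],[43,15],[50,0]]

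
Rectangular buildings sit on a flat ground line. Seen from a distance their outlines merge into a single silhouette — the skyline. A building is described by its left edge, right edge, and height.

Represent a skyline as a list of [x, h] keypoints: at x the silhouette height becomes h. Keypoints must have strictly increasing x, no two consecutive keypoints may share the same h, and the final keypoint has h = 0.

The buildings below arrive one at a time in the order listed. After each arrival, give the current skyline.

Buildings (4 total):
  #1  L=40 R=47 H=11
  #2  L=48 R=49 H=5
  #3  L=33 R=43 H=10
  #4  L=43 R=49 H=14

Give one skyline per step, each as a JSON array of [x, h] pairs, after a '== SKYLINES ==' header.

== SKYLINES ==
[[40,11],[47,0]]
[[40,11],[47,0],[48,5],[49,0]]
[[33,10],[40,11],[47,0],[48,5],[49,0]]
[[33,10],[40,11],[43,14],[49,0]]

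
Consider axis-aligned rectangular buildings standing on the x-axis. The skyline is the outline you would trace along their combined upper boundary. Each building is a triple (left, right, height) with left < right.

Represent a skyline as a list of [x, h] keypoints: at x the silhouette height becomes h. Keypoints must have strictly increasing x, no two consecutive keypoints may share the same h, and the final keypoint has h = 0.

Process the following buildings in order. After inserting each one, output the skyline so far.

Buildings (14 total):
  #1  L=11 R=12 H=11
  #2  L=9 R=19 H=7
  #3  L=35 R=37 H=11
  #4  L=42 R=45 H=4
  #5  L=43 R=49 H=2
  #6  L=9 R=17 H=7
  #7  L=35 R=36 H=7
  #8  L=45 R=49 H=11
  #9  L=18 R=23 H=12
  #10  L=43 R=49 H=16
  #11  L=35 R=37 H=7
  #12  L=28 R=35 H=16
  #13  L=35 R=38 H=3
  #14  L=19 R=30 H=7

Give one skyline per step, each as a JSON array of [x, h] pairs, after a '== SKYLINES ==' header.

== SKYLINES ==
[[11,11],[12,0]]
[[9,7],[11,11],[12,7],[19,0]]
[[9,7],[11,11],[12,7],[19,0],[35,11],[37,0]]
[[9,7],[11,11],[12,7],[19,0],[35,11],[37,0],[42,4],[45,0]]
[[9,7],[11,11],[12,7],[19,0],[35,11],[37,0],[42,4],[45,2],[49,0]]
[[9,7],[11,11],[12,7],[19,0],[35,11],[37,0],[42,4],[45,2],[49,0]]
[[9,7],[11,11],[12,7],[19,0],[35,11],[37,0],[42,4],[45,2],[49,0]]
[[9,7],[11,11],[12,7],[19,0],[35,11],[37,0],[42,4],[45,11],[49,0]]
[[9,7],[11,11],[12,7],[18,12],[23,0],[35,11],[37,0],[42,4],[45,11],[49,0]]
[[9,7],[11,11],[12,7],[18,12],[23,0],[35,11],[37,0],[42,4],[43,16],[49,0]]
[[9,7],[11,11],[12,7],[18,12],[23,0],[35,11],[37,0],[42,4],[43,16],[49,0]]
[[9,7],[11,11],[12,7],[18,12],[23,0],[28,16],[35,11],[37,0],[42,4],[43,16],[49,0]]
[[9,7],[11,11],[12,7],[18,12],[23,0],[28,16],[35,11],[37,3],[38,0],[42,4],[43,16],[49,0]]
[[9,7],[11,11],[12,7],[18,12],[23,7],[28,16],[35,11],[37,3],[38,0],[42,4],[43,16],[49,0]]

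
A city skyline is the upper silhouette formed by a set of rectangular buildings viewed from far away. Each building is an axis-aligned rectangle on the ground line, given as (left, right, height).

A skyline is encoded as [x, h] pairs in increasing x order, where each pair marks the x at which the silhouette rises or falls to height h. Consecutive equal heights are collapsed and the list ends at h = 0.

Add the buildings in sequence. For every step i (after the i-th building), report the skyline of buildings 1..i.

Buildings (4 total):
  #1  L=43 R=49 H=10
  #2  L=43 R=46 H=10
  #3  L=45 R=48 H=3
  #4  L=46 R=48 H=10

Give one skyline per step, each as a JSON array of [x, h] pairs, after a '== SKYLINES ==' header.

== SKYLINES ==
[[43,10],[49,0]]
[[43,10],[49,0]]
[[43,10],[49,0]]
[[43,10],[49,0]]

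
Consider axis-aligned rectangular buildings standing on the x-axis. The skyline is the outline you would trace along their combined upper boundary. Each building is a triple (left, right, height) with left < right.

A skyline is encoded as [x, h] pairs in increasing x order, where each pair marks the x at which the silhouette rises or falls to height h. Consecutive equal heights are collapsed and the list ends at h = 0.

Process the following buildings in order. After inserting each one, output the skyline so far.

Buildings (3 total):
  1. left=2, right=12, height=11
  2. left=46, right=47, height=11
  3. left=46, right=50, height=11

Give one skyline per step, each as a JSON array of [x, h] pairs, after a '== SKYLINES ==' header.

== SKYLINES ==
[[2,11],[12,0]]
[[2,11],[12,0],[46,11],[47,0]]
[[2,11],[12,0],[46,11],[50,0]]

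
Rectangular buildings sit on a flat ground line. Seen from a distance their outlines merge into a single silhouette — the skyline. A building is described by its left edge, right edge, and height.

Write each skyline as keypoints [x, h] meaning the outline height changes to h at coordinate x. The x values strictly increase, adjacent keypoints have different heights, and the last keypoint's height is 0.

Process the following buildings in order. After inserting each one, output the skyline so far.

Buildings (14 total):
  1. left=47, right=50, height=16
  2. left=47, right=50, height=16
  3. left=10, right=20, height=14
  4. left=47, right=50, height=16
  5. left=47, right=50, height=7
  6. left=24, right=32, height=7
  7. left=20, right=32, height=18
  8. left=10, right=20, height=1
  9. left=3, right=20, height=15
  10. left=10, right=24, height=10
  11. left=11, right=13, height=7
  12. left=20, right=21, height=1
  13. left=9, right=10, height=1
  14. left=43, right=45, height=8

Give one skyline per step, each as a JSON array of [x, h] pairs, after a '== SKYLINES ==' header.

== SKYLINES ==
[[47,16],[50,0]]
[[47,16],[50,0]]
[[10,14],[20,0],[47,16],[50,0]]
[[10,14],[20,0],[47,16],[50,0]]
[[10,14],[20,0],[47,16],[50,0]]
[[10,14],[20,0],[24,7],[32,0],[47,16],[50,0]]
[[10,14],[20,18],[32,0],[47,16],[50,0]]
[[10,14],[20,18],[32,0],[47,16],[50,0]]
[[3,15],[20,18],[32,0],[47,16],[50,0]]
[[3,15],[20,18],[32,0],[47,16],[50,0]]
[[3,15],[20,18],[32,0],[47,16],[50,0]]
[[3,15],[20,18],[32,0],[47,16],[50,0]]
[[3,15],[20,18],[32,0],[47,16],[50,0]]
[[3,15],[20,18],[32,0],[43,8],[45,0],[47,16],[50,0]]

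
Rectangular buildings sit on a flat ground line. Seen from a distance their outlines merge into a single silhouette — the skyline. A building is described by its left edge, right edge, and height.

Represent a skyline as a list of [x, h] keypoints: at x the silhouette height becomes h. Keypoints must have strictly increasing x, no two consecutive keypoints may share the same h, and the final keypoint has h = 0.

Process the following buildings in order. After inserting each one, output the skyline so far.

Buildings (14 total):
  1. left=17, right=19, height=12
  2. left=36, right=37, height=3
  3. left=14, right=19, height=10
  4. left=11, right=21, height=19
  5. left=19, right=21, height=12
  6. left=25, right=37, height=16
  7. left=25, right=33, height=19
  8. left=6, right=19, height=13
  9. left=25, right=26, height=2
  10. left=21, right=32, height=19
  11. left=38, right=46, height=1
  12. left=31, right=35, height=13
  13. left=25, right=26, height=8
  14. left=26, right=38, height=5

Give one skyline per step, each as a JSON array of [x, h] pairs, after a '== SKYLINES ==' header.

== SKYLINES ==
[[17,12],[19,0]]
[[17,12],[19,0],[36,3],[37,0]]
[[14,10],[17,12],[19,0],[36,3],[37,0]]
[[11,19],[21,0],[36,3],[37,0]]
[[11,19],[21,0],[36,3],[37,0]]
[[11,19],[21,0],[25,16],[37,0]]
[[11,19],[21,0],[25,19],[33,16],[37,0]]
[[6,13],[11,19],[21,0],[25,19],[33,16],[37,0]]
[[6,13],[11,19],[21,0],[25,19],[33,16],[37,0]]
[[6,13],[11,19],[33,16],[37,0]]
[[6,13],[11,19],[33,16],[37,0],[38,1],[46,0]]
[[6,13],[11,19],[33,16],[37,0],[38,1],[46,0]]
[[6,13],[11,19],[33,16],[37,0],[38,1],[46,0]]
[[6,13],[11,19],[33,16],[37,5],[38,1],[46,0]]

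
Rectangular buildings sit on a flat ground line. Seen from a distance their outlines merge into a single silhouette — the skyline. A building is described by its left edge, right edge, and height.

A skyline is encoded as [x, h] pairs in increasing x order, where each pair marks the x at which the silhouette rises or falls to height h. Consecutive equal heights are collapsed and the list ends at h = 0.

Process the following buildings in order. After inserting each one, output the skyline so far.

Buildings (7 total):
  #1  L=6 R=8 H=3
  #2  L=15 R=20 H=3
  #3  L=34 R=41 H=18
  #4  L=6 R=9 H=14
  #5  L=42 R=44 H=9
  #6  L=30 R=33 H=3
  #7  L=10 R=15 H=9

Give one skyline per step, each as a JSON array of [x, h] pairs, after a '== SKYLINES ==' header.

== SKYLINES ==
[[6,3],[8,0]]
[[6,3],[8,0],[15,3],[20,0]]
[[6,3],[8,0],[15,3],[20,0],[34,18],[41,0]]
[[6,14],[9,0],[15,3],[20,0],[34,18],[41,0]]
[[6,14],[9,0],[15,3],[20,0],[34,18],[41,0],[42,9],[44,0]]
[[6,14],[9,0],[15,3],[20,0],[30,3],[33,0],[34,18],[41,0],[42,9],[44,0]]
[[6,14],[9,0],[10,9],[15,3],[20,0],[30,3],[33,0],[34,18],[41,0],[42,9],[44,0]]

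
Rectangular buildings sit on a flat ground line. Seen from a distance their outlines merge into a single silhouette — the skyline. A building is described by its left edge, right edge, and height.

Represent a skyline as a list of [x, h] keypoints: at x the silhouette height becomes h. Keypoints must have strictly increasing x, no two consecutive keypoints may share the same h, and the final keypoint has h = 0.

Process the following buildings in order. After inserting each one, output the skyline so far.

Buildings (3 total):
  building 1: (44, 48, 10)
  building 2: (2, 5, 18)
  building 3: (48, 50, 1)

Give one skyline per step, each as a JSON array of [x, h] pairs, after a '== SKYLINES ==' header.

== SKYLINES ==
[[44,10],[48,0]]
[[2,18],[5,0],[44,10],[48,0]]
[[2,18],[5,0],[44,10],[48,1],[50,0]]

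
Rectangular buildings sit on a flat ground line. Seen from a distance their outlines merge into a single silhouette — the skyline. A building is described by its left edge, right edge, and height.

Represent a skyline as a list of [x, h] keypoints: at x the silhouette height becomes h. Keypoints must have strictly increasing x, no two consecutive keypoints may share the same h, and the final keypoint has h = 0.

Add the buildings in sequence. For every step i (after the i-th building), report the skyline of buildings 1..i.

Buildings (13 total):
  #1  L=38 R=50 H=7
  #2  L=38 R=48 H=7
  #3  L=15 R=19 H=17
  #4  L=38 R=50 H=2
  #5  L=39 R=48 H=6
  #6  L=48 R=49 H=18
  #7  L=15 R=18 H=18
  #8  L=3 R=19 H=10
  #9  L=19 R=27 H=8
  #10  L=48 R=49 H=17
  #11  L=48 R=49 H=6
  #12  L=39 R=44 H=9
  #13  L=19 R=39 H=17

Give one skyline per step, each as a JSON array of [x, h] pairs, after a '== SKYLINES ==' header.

== SKYLINES ==
[[38,7],[50,0]]
[[38,7],[50,0]]
[[15,17],[19,0],[38,7],[50,0]]
[[15,17],[19,0],[38,7],[50,0]]
[[15,17],[19,0],[38,7],[50,0]]
[[15,17],[19,0],[38,7],[48,18],[49,7],[50,0]]
[[15,18],[18,17],[19,0],[38,7],[48,18],[49,7],[50,0]]
[[3,10],[15,18],[18,17],[19,0],[38,7],[48,18],[49,7],[50,0]]
[[3,10],[15,18],[18,17],[19,8],[27,0],[38,7],[48,18],[49,7],[50,0]]
[[3,10],[15,18],[18,17],[19,8],[27,0],[38,7],[48,18],[49,7],[50,0]]
[[3,10],[15,18],[18,17],[19,8],[27,0],[38,7],[48,18],[49,7],[50,0]]
[[3,10],[15,18],[18,17],[19,8],[27,0],[38,7],[39,9],[44,7],[48,18],[49,7],[50,0]]
[[3,10],[15,18],[18,17],[39,9],[44,7],[48,18],[49,7],[50,0]]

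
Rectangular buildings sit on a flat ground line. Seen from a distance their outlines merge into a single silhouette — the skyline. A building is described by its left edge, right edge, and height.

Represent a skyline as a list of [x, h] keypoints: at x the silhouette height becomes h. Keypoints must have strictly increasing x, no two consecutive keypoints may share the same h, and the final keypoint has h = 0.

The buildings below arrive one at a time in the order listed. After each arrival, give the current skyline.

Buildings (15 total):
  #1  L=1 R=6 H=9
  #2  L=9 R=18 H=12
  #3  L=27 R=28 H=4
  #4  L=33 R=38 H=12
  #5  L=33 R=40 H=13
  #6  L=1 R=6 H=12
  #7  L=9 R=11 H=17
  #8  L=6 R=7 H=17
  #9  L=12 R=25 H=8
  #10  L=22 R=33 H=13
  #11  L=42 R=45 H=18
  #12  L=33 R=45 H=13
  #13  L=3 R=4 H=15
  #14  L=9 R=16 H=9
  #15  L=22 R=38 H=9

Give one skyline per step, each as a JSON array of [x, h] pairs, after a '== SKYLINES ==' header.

== SKYLINES ==
[[1,9],[6,0]]
[[1,9],[6,0],[9,12],[18,0]]
[[1,9],[6,0],[9,12],[18,0],[27,4],[28,0]]
[[1,9],[6,0],[9,12],[18,0],[27,4],[28,0],[33,12],[38,0]]
[[1,9],[6,0],[9,12],[18,0],[27,4],[28,0],[33,13],[40,0]]
[[1,12],[6,0],[9,12],[18,0],[27,4],[28,0],[33,13],[40,0]]
[[1,12],[6,0],[9,17],[11,12],[18,0],[27,4],[28,0],[33,13],[40,0]]
[[1,12],[6,17],[7,0],[9,17],[11,12],[18,0],[27,4],[28,0],[33,13],[40,0]]
[[1,12],[6,17],[7,0],[9,17],[11,12],[18,8],[25,0],[27,4],[28,0],[33,13],[40,0]]
[[1,12],[6,17],[7,0],[9,17],[11,12],[18,8],[22,13],[40,0]]
[[1,12],[6,17],[7,0],[9,17],[11,12],[18,8],[22,13],[40,0],[42,18],[45,0]]
[[1,12],[6,17],[7,0],[9,17],[11,12],[18,8],[22,13],[42,18],[45,0]]
[[1,12],[3,15],[4,12],[6,17],[7,0],[9,17],[11,12],[18,8],[22,13],[42,18],[45,0]]
[[1,12],[3,15],[4,12],[6,17],[7,0],[9,17],[11,12],[18,8],[22,13],[42,18],[45,0]]
[[1,12],[3,15],[4,12],[6,17],[7,0],[9,17],[11,12],[18,8],[22,13],[42,18],[45,0]]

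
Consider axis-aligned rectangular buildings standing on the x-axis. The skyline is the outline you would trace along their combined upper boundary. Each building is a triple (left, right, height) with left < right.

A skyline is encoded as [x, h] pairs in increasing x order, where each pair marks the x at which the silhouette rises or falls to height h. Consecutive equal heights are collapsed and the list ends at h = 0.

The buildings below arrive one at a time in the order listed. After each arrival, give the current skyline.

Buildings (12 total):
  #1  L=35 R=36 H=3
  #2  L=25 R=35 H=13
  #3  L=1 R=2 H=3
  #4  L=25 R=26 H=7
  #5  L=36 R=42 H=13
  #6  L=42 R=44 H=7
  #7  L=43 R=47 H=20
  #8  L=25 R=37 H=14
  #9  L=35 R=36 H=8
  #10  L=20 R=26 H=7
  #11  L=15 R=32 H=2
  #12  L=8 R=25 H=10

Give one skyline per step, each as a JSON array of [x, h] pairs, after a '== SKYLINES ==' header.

== SKYLINES ==
[[35,3],[36,0]]
[[25,13],[35,3],[36,0]]
[[1,3],[2,0],[25,13],[35,3],[36,0]]
[[1,3],[2,0],[25,13],[35,3],[36,0]]
[[1,3],[2,0],[25,13],[35,3],[36,13],[42,0]]
[[1,3],[2,0],[25,13],[35,3],[36,13],[42,7],[44,0]]
[[1,3],[2,0],[25,13],[35,3],[36,13],[42,7],[43,20],[47,0]]
[[1,3],[2,0],[25,14],[37,13],[42,7],[43,20],[47,0]]
[[1,3],[2,0],[25,14],[37,13],[42,7],[43,20],[47,0]]
[[1,3],[2,0],[20,7],[25,14],[37,13],[42,7],[43,20],[47,0]]
[[1,3],[2,0],[15,2],[20,7],[25,14],[37,13],[42,7],[43,20],[47,0]]
[[1,3],[2,0],[8,10],[25,14],[37,13],[42,7],[43,20],[47,0]]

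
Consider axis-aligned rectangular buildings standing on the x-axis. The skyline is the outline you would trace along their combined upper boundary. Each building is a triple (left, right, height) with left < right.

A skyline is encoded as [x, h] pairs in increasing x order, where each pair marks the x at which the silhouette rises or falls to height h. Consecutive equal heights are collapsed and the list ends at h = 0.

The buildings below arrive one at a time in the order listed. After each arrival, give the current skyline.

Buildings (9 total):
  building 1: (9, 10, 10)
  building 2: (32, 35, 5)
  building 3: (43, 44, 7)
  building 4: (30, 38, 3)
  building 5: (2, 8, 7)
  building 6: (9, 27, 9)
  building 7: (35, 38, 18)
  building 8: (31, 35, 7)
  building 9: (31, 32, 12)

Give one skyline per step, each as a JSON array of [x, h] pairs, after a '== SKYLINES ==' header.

== SKYLINES ==
[[9,10],[10,0]]
[[9,10],[10,0],[32,5],[35,0]]
[[9,10],[10,0],[32,5],[35,0],[43,7],[44,0]]
[[9,10],[10,0],[30,3],[32,5],[35,3],[38,0],[43,7],[44,0]]
[[2,7],[8,0],[9,10],[10,0],[30,3],[32,5],[35,3],[38,0],[43,7],[44,0]]
[[2,7],[8,0],[9,10],[10,9],[27,0],[30,3],[32,5],[35,3],[38,0],[43,7],[44,0]]
[[2,7],[8,0],[9,10],[10,9],[27,0],[30,3],[32,5],[35,18],[38,0],[43,7],[44,0]]
[[2,7],[8,0],[9,10],[10,9],[27,0],[30,3],[31,7],[35,18],[38,0],[43,7],[44,0]]
[[2,7],[8,0],[9,10],[10,9],[27,0],[30,3],[31,12],[32,7],[35,18],[38,0],[43,7],[44,0]]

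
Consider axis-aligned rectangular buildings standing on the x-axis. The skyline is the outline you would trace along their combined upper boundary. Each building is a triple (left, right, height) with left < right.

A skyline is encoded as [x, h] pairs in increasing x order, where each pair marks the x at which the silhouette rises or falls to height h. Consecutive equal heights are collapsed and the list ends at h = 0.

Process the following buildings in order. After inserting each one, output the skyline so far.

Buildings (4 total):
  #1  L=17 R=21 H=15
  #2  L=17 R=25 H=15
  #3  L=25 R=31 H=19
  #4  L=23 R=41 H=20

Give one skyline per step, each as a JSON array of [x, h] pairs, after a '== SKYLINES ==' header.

== SKYLINES ==
[[17,15],[21,0]]
[[17,15],[25,0]]
[[17,15],[25,19],[31,0]]
[[17,15],[23,20],[41,0]]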